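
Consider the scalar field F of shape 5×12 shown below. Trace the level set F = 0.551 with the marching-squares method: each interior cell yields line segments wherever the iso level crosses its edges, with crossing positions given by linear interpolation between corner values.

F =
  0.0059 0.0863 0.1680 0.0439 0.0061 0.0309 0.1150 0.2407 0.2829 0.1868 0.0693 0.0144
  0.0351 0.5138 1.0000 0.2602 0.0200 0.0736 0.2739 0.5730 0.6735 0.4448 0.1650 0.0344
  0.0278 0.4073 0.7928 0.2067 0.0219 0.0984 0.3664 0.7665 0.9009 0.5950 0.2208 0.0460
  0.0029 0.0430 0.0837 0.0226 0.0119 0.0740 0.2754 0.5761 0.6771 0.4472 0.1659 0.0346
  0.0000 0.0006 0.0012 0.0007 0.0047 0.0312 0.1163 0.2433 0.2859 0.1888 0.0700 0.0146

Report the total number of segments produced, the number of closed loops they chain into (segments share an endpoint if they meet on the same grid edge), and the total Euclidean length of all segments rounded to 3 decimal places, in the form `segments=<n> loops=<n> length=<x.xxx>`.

segments=18 loops=2 length=13.239

cell (0,1): code 0100 → (0.460,2.000)–(1.000,1.077)
cell (0,2): code 1000 → (1.000,2.607)–(0.460,2.000)
cell (0,6): code 0100 → (0.934,7.000)–(1.000,6.926)
cell (0,7): code 1100 → (0.686,8.000)–(0.934,7.000)
cell (0,8): code 1000 → (1.000,8.536)–(0.686,8.000)
cell (1,1): code 0110 → (1.000,1.077)–(2.000,1.373)
cell (1,2): code 1001 → (2.000,2.413)–(1.000,2.607)
cell (1,6): code 0110 → (1.000,6.926)–(2.000,6.461)
cell (1,8): code 1101 → (1.707,9.000)–(1.000,8.536)
cell (1,9): code 1000 → (2.000,9.118)–(1.707,9.000)
cell (2,1): code 0010 → (2.000,1.373)–(2.341,2.000)
cell (2,2): code 0001 → (2.341,2.000)–(2.000,2.413)
cell (2,6): code 0110 → (2.000,6.461)–(3.000,6.917)
cell (2,8): code 1011 → (3.000,8.548)–(2.298,9.000)
cell (2,9): code 0001 → (2.298,9.000)–(2.000,9.118)
cell (3,6): code 0010 → (3.000,6.917)–(3.075,7.000)
cell (3,7): code 0011 → (3.075,7.000)–(3.322,8.000)
cell (3,8): code 0001 → (3.322,8.000)–(3.000,8.548)
total: 18 segments, chained into 2 closed loop(s), length Σ = 13.239278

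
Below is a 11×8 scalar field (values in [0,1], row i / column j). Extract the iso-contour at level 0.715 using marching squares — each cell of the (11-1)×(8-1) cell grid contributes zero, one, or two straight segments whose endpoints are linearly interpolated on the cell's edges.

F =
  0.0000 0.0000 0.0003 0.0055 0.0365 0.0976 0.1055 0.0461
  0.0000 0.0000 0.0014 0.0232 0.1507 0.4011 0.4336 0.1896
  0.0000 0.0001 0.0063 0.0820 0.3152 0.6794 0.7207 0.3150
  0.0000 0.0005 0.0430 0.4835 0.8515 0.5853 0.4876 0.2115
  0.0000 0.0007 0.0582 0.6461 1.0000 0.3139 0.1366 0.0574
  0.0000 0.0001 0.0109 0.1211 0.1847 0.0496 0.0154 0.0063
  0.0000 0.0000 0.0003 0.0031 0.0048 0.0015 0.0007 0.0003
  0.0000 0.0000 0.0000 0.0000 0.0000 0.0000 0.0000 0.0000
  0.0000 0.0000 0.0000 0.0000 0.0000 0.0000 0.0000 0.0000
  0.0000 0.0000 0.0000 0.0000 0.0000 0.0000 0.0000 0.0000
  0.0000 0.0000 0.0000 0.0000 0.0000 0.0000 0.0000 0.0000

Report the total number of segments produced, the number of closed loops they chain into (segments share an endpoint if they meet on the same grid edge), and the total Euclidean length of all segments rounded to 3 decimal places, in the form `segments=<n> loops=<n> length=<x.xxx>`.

cell (1,5): code 0100 → (1.980,6.000)–(2.000,5.862)
cell (1,6): code 1000 → (2.000,6.014)–(1.980,6.000)
cell (2,3): code 0100 → (2.745,4.000)–(3.000,3.629)
cell (2,4): code 1000 → (3.000,4.513)–(2.745,4.000)
cell (2,5): code 0010 → (2.000,5.862)–(2.024,6.000)
cell (2,6): code 0001 → (2.024,6.000)–(2.000,6.014)
cell (3,3): code 0110 → (3.000,3.629)–(4.000,3.195)
cell (3,4): code 1001 → (4.000,4.415)–(3.000,4.513)
cell (4,3): code 0010 → (4.000,3.195)–(4.350,4.000)
cell (4,4): code 0001 → (4.350,4.000)–(4.000,4.415)
total: 10 segments, chained into 2 closed loop(s), length Σ = 4.870255

segments=10 loops=2 length=4.870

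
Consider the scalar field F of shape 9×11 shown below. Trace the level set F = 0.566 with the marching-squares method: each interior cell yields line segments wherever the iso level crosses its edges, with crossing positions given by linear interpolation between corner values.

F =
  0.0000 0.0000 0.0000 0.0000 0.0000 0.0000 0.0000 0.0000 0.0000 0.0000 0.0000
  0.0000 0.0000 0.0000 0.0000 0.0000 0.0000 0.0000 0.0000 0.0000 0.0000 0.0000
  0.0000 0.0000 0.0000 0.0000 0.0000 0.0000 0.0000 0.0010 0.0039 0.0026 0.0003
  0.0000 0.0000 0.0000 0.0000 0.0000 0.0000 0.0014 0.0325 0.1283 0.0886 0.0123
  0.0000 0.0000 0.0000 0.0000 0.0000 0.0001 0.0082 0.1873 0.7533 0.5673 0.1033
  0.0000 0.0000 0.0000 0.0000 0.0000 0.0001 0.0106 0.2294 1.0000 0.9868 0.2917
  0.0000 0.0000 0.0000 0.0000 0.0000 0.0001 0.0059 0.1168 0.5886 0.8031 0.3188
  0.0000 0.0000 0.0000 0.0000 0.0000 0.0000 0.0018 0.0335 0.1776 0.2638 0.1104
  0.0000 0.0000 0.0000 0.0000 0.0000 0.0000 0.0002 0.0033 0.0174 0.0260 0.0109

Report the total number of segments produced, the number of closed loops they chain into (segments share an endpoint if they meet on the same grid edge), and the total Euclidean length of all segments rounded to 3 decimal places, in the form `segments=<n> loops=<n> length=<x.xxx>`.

segments=10 loops=1 length=7.622

cell (3,7): code 0100 → (3.700,8.000)–(4.000,7.669)
cell (3,8): code 1100 → (3.997,9.000)–(3.700,8.000)
cell (3,9): code 1000 → (4.000,9.003)–(3.997,9.000)
cell (4,7): code 0110 → (4.000,7.669)–(5.000,7.437)
cell (4,9): code 1001 → (5.000,9.605)–(4.000,9.003)
cell (5,7): code 0110 → (5.000,7.437)–(6.000,7.952)
cell (5,9): code 1001 → (6.000,9.490)–(5.000,9.605)
cell (6,7): code 0010 → (6.000,7.952)–(6.055,8.000)
cell (6,8): code 0011 → (6.055,8.000)–(6.440,9.000)
cell (6,9): code 0001 → (6.440,9.000)–(6.000,9.490)
total: 10 segments, chained into 1 closed loop(s), length Σ = 7.621653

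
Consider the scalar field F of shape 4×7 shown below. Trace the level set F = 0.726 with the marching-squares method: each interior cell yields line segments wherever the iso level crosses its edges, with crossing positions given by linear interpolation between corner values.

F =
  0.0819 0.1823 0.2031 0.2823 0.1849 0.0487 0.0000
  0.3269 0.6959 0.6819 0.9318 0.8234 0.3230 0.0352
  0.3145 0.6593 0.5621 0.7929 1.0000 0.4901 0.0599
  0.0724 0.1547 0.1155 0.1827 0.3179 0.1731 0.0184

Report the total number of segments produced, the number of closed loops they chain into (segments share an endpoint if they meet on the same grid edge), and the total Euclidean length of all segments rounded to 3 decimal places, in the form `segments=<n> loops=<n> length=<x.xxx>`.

segments=8 loops=1 length=6.356

cell (0,2): code 0100 → (0.683,3.000)–(1.000,2.176)
cell (0,3): code 1100 → (0.847,4.000)–(0.683,3.000)
cell (0,4): code 1000 → (1.000,4.195)–(0.847,4.000)
cell (1,2): code 0110 → (1.000,2.176)–(2.000,2.710)
cell (1,4): code 1001 → (2.000,4.537)–(1.000,4.195)
cell (2,2): code 0010 → (2.000,2.710)–(2.110,3.000)
cell (2,3): code 0011 → (2.110,3.000)–(2.402,4.000)
cell (2,4): code 0001 → (2.402,4.000)–(2.000,4.537)
total: 8 segments, chained into 1 closed loop(s), length Σ = 6.356269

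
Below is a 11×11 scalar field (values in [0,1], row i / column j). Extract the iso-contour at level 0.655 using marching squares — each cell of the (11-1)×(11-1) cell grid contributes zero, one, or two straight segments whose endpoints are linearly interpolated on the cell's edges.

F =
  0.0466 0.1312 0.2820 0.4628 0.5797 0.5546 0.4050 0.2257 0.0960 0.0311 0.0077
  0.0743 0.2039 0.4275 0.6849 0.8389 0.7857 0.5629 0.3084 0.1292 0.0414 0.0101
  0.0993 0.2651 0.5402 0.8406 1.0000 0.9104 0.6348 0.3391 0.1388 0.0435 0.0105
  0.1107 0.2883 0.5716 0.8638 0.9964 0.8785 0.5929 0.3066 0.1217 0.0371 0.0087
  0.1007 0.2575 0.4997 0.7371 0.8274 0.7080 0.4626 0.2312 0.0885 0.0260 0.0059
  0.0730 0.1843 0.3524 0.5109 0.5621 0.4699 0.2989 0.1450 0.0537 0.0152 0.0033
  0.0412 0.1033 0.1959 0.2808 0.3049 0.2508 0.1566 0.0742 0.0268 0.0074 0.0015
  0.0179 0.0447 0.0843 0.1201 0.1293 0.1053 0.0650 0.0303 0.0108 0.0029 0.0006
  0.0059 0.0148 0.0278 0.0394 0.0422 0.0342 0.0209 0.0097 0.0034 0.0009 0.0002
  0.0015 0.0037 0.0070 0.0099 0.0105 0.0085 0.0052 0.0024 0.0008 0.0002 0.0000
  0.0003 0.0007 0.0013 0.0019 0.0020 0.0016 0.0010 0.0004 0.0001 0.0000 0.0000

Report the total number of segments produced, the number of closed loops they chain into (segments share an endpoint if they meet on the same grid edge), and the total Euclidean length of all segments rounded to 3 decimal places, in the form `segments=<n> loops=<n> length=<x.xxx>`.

segments=14 loops=1 length=12.501

cell (0,2): code 0100 → (0.865,3.000)–(1.000,2.884)
cell (0,3): code 1100 → (0.291,4.000)–(0.865,3.000)
cell (0,4): code 1100 → (0.434,5.000)–(0.291,4.000)
cell (0,5): code 1000 → (1.000,5.587)–(0.434,5.000)
cell (1,2): code 0110 → (1.000,2.884)–(2.000,2.382)
cell (1,5): code 1001 → (2.000,5.927)–(1.000,5.587)
cell (2,2): code 0110 → (2.000,2.382)–(3.000,2.285)
cell (2,5): code 1001 → (3.000,5.783)–(2.000,5.927)
cell (3,2): code 0110 → (3.000,2.285)–(4.000,2.654)
cell (3,5): code 1001 → (4.000,5.216)–(3.000,5.783)
cell (4,2): code 0010 → (4.000,2.654)–(4.363,3.000)
cell (4,3): code 0011 → (4.363,3.000)–(4.650,4.000)
cell (4,4): code 0011 → (4.650,4.000)–(4.223,5.000)
cell (4,5): code 0001 → (4.223,5.000)–(4.000,5.216)
total: 14 segments, chained into 1 closed loop(s), length Σ = 12.500904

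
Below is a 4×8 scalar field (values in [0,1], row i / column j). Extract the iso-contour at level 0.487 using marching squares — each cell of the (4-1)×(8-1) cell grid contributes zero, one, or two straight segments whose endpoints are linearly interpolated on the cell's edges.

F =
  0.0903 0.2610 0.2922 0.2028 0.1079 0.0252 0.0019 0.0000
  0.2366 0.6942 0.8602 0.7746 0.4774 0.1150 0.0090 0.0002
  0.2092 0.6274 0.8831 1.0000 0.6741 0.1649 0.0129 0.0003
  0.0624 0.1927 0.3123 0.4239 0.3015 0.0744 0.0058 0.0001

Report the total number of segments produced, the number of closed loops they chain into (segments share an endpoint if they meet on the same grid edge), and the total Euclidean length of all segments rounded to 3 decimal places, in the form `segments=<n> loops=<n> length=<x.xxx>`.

segments=12 loops=1 length=10.108

cell (0,0): code 0100 → (0.522,1.000)–(1.000,0.547)
cell (0,1): code 1100 → (0.343,2.000)–(0.522,1.000)
cell (0,2): code 1100 → (0.497,3.000)–(0.343,2.000)
cell (0,3): code 1000 → (1.000,3.968)–(0.497,3.000)
cell (1,0): code 0110 → (1.000,0.547)–(2.000,0.664)
cell (1,3): code 1101 → (1.049,4.000)–(1.000,3.968)
cell (1,4): code 1000 → (2.000,4.367)–(1.049,4.000)
cell (2,0): code 0010 → (2.000,0.664)–(2.323,1.000)
cell (2,1): code 0011 → (2.323,1.000)–(2.694,2.000)
cell (2,2): code 0011 → (2.694,2.000)–(2.890,3.000)
cell (2,3): code 0011 → (2.890,3.000)–(2.502,4.000)
cell (2,4): code 0001 → (2.502,4.000)–(2.000,4.367)
total: 12 segments, chained into 1 closed loop(s), length Σ = 10.108496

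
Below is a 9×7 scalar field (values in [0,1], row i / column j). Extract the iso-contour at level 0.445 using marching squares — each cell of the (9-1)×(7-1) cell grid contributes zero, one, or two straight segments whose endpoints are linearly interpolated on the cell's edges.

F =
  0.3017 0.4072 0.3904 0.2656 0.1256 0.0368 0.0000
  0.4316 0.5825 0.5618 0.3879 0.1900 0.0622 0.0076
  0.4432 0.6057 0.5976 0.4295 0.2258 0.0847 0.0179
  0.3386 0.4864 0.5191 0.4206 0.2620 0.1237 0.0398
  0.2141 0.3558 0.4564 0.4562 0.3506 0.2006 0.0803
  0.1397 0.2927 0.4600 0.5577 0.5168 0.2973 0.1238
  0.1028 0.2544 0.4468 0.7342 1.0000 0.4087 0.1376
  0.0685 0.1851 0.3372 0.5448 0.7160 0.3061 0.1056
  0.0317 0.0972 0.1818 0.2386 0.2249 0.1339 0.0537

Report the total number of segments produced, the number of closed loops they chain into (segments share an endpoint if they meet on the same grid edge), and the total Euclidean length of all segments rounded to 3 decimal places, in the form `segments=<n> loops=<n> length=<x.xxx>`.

segments=22 loops=1 length=19.448

cell (0,0): code 0100 → (0.216,1.000)–(1.000,0.089)
cell (0,1): code 1100 → (0.319,2.000)–(0.216,1.000)
cell (0,2): code 1000 → (1.000,2.672)–(0.319,2.000)
cell (1,0): code 0110 → (1.000,0.089)–(2.000,0.011)
cell (1,2): code 1001 → (2.000,2.908)–(1.000,2.672)
cell (2,0): code 0110 → (2.000,0.011)–(3.000,0.720)
cell (2,2): code 1001 → (3.000,2.752)–(2.000,2.908)
cell (3,0): code 0010 → (3.000,0.720)–(3.317,1.000)
cell (3,1): code 0111 → (3.317,1.000)–(4.000,1.887)
cell (3,2): code 1101 → (3.685,3.000)–(3.000,2.752)
cell (3,3): code 1000 → (4.000,3.106)–(3.685,3.000)
cell (4,1): code 0110 → (4.000,1.887)–(5.000,1.910)
cell (4,3): code 1101 → (4.568,4.000)–(4.000,3.106)
cell (4,4): code 1000 → (5.000,4.327)–(4.568,4.000)
cell (5,1): code 0110 → (5.000,1.910)–(6.000,1.991)
cell (5,4): code 1001 → (6.000,4.939)–(5.000,4.327)
cell (6,1): code 0010 → (6.000,1.991)–(6.016,2.000)
cell (6,2): code 0111 → (6.016,2.000)–(7.000,2.519)
cell (6,4): code 1001 → (7.000,4.661)–(6.000,4.939)
cell (7,2): code 0010 → (7.000,2.519)–(7.326,3.000)
cell (7,3): code 0011 → (7.326,3.000)–(7.552,4.000)
cell (7,4): code 0001 → (7.552,4.000)–(7.000,4.661)
total: 22 segments, chained into 1 closed loop(s), length Σ = 19.448443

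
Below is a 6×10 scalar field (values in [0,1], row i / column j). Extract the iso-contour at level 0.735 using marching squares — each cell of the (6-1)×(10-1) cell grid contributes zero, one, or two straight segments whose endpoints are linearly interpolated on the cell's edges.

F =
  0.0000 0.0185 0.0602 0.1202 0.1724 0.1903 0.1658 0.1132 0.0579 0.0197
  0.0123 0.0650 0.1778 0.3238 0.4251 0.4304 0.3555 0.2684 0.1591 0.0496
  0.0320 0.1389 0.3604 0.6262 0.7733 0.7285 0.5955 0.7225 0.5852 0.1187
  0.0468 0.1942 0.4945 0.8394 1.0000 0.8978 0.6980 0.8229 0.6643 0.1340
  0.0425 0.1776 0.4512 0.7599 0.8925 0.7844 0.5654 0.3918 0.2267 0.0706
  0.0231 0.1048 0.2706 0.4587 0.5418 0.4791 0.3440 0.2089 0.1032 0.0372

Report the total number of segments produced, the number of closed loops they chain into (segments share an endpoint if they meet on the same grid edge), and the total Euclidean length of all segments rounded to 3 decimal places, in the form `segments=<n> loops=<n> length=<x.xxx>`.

segments=16 loops=2 length=12.196

cell (1,3): code 0100 → (1.890,4.000)–(2.000,3.740)
cell (1,4): code 1000 → (2.000,4.855)–(1.890,4.000)
cell (2,2): code 0100 → (2.510,3.000)–(3.000,2.697)
cell (2,3): code 1110 → (2.000,3.740)–(2.510,3.000)
cell (2,4): code 1101 → (2.038,5.000)–(2.000,4.855)
cell (2,5): code 1000 → (3.000,5.815)–(2.038,5.000)
cell (2,6): code 0100 → (2.125,7.000)–(3.000,6.296)
cell (2,7): code 1000 → (3.000,7.554)–(2.125,7.000)
cell (3,2): code 0110 → (3.000,2.697)–(4.000,2.919)
cell (3,5): code 1001 → (4.000,5.226)–(3.000,5.815)
cell (3,6): code 0010 → (3.000,6.296)–(3.204,7.000)
cell (3,7): code 0001 → (3.204,7.000)–(3.000,7.554)
cell (4,2): code 0010 → (4.000,2.919)–(4.083,3.000)
cell (4,3): code 0011 → (4.083,3.000)–(4.449,4.000)
cell (4,4): code 0011 → (4.449,4.000)–(4.162,5.000)
cell (4,5): code 0001 → (4.162,5.000)–(4.000,5.226)
total: 16 segments, chained into 2 closed loop(s), length Σ = 12.195710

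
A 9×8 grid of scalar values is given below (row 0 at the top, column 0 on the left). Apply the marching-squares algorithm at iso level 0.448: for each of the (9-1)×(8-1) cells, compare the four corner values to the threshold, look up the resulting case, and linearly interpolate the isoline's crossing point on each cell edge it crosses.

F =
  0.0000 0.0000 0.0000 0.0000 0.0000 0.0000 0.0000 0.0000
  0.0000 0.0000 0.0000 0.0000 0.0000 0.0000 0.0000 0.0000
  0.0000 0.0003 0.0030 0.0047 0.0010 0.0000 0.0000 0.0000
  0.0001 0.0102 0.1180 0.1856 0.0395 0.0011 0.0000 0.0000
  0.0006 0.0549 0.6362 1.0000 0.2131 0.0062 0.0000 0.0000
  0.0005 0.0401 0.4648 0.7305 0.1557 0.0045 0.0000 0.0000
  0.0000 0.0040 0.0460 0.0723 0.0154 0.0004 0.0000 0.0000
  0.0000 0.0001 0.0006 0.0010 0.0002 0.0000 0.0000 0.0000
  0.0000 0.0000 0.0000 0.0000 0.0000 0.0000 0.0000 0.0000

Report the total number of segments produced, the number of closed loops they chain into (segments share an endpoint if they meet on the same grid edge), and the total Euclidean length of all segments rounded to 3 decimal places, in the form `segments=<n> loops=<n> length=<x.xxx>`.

segments=8 loops=1 length=6.354

cell (3,1): code 0100 → (3.637,2.000)–(4.000,1.676)
cell (3,2): code 1100 → (3.322,3.000)–(3.637,2.000)
cell (3,3): code 1000 → (4.000,3.701)–(3.322,3.000)
cell (4,1): code 0110 → (4.000,1.676)–(5.000,1.960)
cell (4,3): code 1001 → (5.000,3.491)–(4.000,3.701)
cell (5,1): code 0010 → (5.000,1.960)–(5.040,2.000)
cell (5,2): code 0011 → (5.040,2.000)–(5.429,3.000)
cell (5,3): code 0001 → (5.429,3.000)–(5.000,3.491)
total: 8 segments, chained into 1 closed loop(s), length Σ = 6.353593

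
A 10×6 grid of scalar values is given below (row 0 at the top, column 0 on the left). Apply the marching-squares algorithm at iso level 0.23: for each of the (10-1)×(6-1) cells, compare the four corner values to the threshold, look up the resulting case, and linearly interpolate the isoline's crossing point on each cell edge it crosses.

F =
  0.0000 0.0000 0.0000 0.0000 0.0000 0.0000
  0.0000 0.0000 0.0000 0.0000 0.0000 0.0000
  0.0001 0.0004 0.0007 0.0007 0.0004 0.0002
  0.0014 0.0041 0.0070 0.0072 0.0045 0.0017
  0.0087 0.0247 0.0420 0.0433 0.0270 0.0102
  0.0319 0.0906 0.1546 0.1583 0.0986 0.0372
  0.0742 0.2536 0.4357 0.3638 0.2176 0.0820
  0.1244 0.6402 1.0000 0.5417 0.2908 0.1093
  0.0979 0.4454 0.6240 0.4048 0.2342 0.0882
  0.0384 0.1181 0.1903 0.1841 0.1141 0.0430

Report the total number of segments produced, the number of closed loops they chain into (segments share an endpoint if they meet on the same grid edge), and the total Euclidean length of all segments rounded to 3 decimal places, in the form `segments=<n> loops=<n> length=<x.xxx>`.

cell (5,0): code 0100 → (5.855,1.000)–(6.000,0.868)
cell (5,1): code 1100 → (5.268,2.000)–(5.855,1.000)
cell (5,2): code 1100 → (5.349,3.000)–(5.268,2.000)
cell (5,3): code 1000 → (6.000,3.915)–(5.349,3.000)
cell (6,0): code 0110 → (6.000,0.868)–(7.000,0.205)
cell (6,3): code 1101 → (6.169,4.000)–(6.000,3.915)
cell (6,4): code 1000 → (7.000,4.335)–(6.169,4.000)
cell (7,0): code 0110 → (7.000,0.205)–(8.000,0.380)
cell (7,4): code 1001 → (8.000,4.029)–(7.000,4.335)
cell (8,0): code 0010 → (8.000,0.380)–(8.658,1.000)
cell (8,1): code 0011 → (8.658,1.000)–(8.908,2.000)
cell (8,2): code 0011 → (8.908,2.000)–(8.792,3.000)
cell (8,3): code 0011 → (8.792,3.000)–(8.035,4.000)
cell (8,4): code 0001 → (8.035,4.000)–(8.000,4.029)
total: 14 segments, chained into 1 closed loop(s), length Σ = 12.069162

segments=14 loops=1 length=12.069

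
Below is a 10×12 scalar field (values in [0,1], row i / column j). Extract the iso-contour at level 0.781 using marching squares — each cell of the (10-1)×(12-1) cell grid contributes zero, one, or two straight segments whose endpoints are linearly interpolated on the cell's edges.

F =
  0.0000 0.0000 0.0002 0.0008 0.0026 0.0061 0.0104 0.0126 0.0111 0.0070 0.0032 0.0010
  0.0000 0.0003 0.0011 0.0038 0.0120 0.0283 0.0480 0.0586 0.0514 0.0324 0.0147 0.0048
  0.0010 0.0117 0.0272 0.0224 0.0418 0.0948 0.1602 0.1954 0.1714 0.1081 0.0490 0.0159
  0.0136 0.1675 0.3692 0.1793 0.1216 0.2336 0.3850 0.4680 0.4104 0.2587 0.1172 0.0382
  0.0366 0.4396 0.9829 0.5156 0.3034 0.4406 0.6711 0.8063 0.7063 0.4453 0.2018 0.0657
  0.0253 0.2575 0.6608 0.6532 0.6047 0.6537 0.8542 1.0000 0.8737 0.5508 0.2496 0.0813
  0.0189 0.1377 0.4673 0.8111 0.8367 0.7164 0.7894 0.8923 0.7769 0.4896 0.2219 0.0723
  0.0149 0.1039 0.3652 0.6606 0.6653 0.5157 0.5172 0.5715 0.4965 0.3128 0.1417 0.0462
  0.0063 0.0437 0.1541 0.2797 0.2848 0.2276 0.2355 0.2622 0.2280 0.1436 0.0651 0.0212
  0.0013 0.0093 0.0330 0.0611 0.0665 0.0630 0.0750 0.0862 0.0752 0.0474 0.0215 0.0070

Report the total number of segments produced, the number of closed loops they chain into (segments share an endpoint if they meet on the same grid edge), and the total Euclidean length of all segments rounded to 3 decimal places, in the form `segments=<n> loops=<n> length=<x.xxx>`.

segments=22 loops=3 length=13.843

cell (3,1): code 0100 → (3.671,2.000)–(4.000,1.628)
cell (3,2): code 1000 → (4.000,2.432)–(3.671,2.000)
cell (3,6): code 0100 → (3.925,7.000)–(4.000,6.813)
cell (3,7): code 1000 → (4.000,7.253)–(3.925,7.000)
cell (4,1): code 0010 → (4.000,1.628)–(4.627,2.000)
cell (4,2): code 0001 → (4.627,2.000)–(4.000,2.432)
cell (4,5): code 0100 → (4.600,6.000)–(5.000,5.635)
cell (4,6): code 1110 → (4.000,6.813)–(4.600,6.000)
cell (4,7): code 1101 → (4.446,8.000)–(4.000,7.253)
cell (4,8): code 1000 → (5.000,8.287)–(4.446,8.000)
cell (5,2): code 0100 → (5.809,3.000)–(6.000,2.912)
cell (5,3): code 1100 → (5.760,4.000)–(5.809,3.000)
cell (5,4): code 1000 → (6.000,4.463)–(5.760,4.000)
cell (5,5): code 0110 → (5.000,5.635)–(6.000,5.885)
cell (5,7): code 1011 → (6.000,7.964)–(5.958,8.000)
cell (5,8): code 0001 → (5.958,8.000)–(5.000,8.287)
cell (6,2): code 0010 → (6.000,2.912)–(6.200,3.000)
cell (6,3): code 0011 → (6.200,3.000)–(6.325,4.000)
cell (6,4): code 0001 → (6.325,4.000)–(6.000,4.463)
cell (6,5): code 0010 → (6.000,5.885)–(6.031,6.000)
cell (6,6): code 0011 → (6.031,6.000)–(6.347,7.000)
cell (6,7): code 0001 → (6.347,7.000)–(6.000,7.964)
total: 22 segments, chained into 3 closed loop(s), length Σ = 13.843479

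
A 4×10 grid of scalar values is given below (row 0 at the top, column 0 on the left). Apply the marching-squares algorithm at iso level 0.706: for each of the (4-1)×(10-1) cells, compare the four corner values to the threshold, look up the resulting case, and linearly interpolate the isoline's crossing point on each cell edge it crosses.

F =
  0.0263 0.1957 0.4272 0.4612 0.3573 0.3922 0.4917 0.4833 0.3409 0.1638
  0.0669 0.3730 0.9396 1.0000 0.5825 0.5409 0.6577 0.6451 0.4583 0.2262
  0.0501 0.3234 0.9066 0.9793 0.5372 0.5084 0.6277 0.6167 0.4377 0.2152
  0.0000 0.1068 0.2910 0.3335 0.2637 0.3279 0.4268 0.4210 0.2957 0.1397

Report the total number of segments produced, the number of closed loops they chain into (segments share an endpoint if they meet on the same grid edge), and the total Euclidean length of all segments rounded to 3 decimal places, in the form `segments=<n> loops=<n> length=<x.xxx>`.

cell (0,1): code 0100 → (0.544,2.000)–(1.000,1.588)
cell (0,2): code 1100 → (0.454,3.000)–(0.544,2.000)
cell (0,3): code 1000 → (1.000,3.704)–(0.454,3.000)
cell (1,1): code 0110 → (1.000,1.588)–(2.000,1.656)
cell (1,3): code 1001 → (2.000,3.618)–(1.000,3.704)
cell (2,1): code 0010 → (2.000,1.656)–(2.326,2.000)
cell (2,2): code 0011 → (2.326,2.000)–(2.423,3.000)
cell (2,3): code 0001 → (2.423,3.000)–(2.000,3.618)
total: 8 segments, chained into 1 closed loop(s), length Σ = 6.743272

segments=8 loops=1 length=6.743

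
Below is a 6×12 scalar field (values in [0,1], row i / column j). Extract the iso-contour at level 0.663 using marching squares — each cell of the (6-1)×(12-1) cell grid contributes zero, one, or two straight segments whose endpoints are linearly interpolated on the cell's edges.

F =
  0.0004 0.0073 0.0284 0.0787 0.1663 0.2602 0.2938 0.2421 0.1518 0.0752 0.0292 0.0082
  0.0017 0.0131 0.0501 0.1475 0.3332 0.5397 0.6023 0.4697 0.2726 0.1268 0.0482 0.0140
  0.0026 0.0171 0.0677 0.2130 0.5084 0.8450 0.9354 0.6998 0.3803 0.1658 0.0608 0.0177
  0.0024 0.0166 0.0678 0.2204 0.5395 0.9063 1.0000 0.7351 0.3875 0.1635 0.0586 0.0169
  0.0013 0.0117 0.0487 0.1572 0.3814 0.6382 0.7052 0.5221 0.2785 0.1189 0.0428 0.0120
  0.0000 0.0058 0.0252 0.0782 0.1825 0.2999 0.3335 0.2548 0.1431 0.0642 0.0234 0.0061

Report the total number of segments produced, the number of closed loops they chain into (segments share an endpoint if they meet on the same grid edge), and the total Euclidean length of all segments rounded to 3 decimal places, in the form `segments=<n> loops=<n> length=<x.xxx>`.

cell (1,4): code 0100 → (1.404,5.000)–(2.000,4.459)
cell (1,5): code 1100 → (1.182,6.000)–(1.404,5.000)
cell (1,6): code 1100 → (1.840,7.000)–(1.182,6.000)
cell (1,7): code 1000 → (2.000,7.115)–(1.840,7.000)
cell (2,4): code 0110 → (2.000,4.459)–(3.000,4.337)
cell (2,7): code 1001 → (3.000,7.207)–(2.000,7.115)
cell (3,4): code 0010 → (3.000,4.337)–(3.907,5.000)
cell (3,5): code 0111 → (3.907,5.000)–(4.000,5.370)
cell (3,6): code 1011 → (4.000,6.230)–(3.338,7.000)
cell (3,7): code 0001 → (3.338,7.000)–(3.000,7.207)
cell (4,5): code 0010 → (4.000,5.370)–(4.114,6.000)
cell (4,6): code 0001 → (4.114,6.000)–(4.000,6.230)
total: 12 segments, chained into 1 closed loop(s), length Σ = 9.049170

segments=12 loops=1 length=9.049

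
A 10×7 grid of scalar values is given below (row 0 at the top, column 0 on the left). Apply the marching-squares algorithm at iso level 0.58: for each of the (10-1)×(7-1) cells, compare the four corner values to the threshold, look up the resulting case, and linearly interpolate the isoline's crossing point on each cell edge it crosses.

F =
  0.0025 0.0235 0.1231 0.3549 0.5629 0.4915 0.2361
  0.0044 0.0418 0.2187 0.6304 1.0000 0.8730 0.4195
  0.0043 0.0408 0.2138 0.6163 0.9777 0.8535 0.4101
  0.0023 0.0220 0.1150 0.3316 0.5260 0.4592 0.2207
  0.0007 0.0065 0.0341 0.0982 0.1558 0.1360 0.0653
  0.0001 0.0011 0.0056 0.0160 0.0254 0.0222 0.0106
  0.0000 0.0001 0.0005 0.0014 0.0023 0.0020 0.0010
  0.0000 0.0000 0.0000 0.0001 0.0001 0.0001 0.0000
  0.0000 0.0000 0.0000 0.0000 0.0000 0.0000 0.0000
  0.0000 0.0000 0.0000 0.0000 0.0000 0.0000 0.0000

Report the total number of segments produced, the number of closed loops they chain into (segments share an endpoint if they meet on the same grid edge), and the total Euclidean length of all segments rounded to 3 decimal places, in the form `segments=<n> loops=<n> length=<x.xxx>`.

segments=10 loops=1 length=8.864

cell (0,2): code 0100 → (0.817,3.000)–(1.000,2.878)
cell (0,3): code 1100 → (0.039,4.000)–(0.817,3.000)
cell (0,4): code 1100 → (0.232,5.000)–(0.039,4.000)
cell (0,5): code 1000 → (1.000,5.646)–(0.232,5.000)
cell (1,2): code 0110 → (1.000,2.878)–(2.000,2.910)
cell (1,5): code 1001 → (2.000,5.617)–(1.000,5.646)
cell (2,2): code 0010 → (2.000,2.910)–(2.128,3.000)
cell (2,3): code 0011 → (2.128,3.000)–(2.880,4.000)
cell (2,4): code 0011 → (2.880,4.000)–(2.694,5.000)
cell (2,5): code 0001 → (2.694,5.000)–(2.000,5.617)
total: 10 segments, chained into 1 closed loop(s), length Σ = 8.863563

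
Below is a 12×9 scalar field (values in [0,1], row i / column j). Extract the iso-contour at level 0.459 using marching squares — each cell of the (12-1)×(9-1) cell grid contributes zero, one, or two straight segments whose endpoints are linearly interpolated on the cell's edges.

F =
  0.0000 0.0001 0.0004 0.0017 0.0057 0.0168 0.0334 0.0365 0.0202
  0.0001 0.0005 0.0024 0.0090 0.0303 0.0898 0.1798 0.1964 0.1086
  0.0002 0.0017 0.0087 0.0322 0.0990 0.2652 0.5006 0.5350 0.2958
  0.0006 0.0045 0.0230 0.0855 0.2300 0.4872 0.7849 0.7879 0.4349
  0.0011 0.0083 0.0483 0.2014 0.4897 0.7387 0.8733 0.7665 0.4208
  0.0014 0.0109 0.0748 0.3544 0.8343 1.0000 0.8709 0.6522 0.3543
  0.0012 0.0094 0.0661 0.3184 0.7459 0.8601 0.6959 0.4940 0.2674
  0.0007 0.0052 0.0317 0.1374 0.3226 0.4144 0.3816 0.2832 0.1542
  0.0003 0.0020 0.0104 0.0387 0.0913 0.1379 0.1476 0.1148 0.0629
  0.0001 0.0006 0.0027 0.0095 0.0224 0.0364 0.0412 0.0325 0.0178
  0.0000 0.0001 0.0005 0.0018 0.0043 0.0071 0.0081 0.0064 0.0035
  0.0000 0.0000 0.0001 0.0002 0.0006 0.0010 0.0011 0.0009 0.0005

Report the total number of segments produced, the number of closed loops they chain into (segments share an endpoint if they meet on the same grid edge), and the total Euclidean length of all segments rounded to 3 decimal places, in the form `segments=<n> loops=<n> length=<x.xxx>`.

cell (1,5): code 0100 → (1.870,6.000)–(2.000,5.823)
cell (1,6): code 1100 → (1.776,7.000)–(1.870,6.000)
cell (1,7): code 1000 → (2.000,7.318)–(1.776,7.000)
cell (2,4): code 0100 → (2.873,5.000)–(3.000,4.890)
cell (2,5): code 1110 → (2.000,5.823)–(2.873,5.000)
cell (2,7): code 1001 → (3.000,7.932)–(2.000,7.318)
cell (3,3): code 0100 → (3.882,4.000)–(4.000,3.894)
cell (3,4): code 1110 → (3.000,4.890)–(3.882,4.000)
cell (3,7): code 1001 → (4.000,7.889)–(3.000,7.932)
cell (4,3): code 0110 → (4.000,3.894)–(5.000,3.218)
cell (4,7): code 1001 → (5.000,7.649)–(4.000,7.889)
cell (5,3): code 0110 → (5.000,3.218)–(6.000,3.329)
cell (5,7): code 1001 → (6.000,7.154)–(5.000,7.649)
cell (6,3): code 0010 → (6.000,3.329)–(6.678,4.000)
cell (6,4): code 0011 → (6.678,4.000)–(6.900,5.000)
cell (6,5): code 0011 → (6.900,5.000)–(6.754,6.000)
cell (6,6): code 0011 → (6.754,6.000)–(6.166,7.000)
cell (6,7): code 0001 → (6.166,7.000)–(6.000,7.154)
total: 18 segments, chained into 1 closed loop(s), length Σ = 15.299457

segments=18 loops=1 length=15.299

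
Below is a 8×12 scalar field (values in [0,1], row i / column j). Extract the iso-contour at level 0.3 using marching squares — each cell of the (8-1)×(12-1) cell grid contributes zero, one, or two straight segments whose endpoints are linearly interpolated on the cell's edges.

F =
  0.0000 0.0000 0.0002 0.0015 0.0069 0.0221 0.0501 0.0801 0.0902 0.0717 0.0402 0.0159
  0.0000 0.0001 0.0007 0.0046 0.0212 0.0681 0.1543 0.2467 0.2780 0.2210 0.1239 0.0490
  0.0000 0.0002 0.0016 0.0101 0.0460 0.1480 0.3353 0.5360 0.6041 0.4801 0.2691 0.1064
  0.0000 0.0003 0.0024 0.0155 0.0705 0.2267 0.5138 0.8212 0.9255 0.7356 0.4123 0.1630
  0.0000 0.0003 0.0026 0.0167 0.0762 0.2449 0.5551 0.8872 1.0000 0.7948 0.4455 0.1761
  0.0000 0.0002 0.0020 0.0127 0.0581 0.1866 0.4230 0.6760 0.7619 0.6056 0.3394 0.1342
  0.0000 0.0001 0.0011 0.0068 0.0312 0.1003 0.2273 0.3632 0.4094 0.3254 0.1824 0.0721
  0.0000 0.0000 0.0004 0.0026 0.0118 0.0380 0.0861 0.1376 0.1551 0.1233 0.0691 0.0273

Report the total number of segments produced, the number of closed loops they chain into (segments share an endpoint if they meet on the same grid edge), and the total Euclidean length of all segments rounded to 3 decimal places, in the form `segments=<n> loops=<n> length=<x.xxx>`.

cell (1,5): code 0100 → (1.805,6.000)–(2.000,5.812)
cell (1,6): code 1100 → (1.184,7.000)–(1.805,6.000)
cell (1,7): code 1100 → (1.067,8.000)–(1.184,7.000)
cell (1,8): code 1100 → (1.305,9.000)–(1.067,8.000)
cell (1,9): code 1000 → (2.000,9.854)–(1.305,9.000)
cell (2,5): code 0110 → (2.000,5.812)–(3.000,5.255)
cell (2,9): code 1101 → (2.216,10.000)–(2.000,9.854)
cell (2,10): code 1000 → (3.000,10.450)–(2.216,10.000)
cell (3,5): code 0110 → (3.000,5.255)–(4.000,5.178)
cell (3,10): code 1001 → (4.000,10.540)–(3.000,10.450)
cell (4,5): code 0110 → (4.000,5.178)–(5.000,5.480)
cell (4,10): code 1001 → (5.000,10.192)–(4.000,10.540)
cell (5,5): code 0010 → (5.000,5.480)–(5.629,6.000)
cell (5,6): code 0111 → (5.629,6.000)–(6.000,6.535)
cell (5,9): code 1011 → (6.000,9.178)–(5.251,10.000)
cell (5,10): code 0001 → (5.251,10.000)–(5.000,10.192)
cell (6,6): code 0010 → (6.000,6.535)–(6.280,7.000)
cell (6,7): code 0011 → (6.280,7.000)–(6.430,8.000)
cell (6,8): code 0011 → (6.430,8.000)–(6.126,9.000)
cell (6,9): code 0001 → (6.126,9.000)–(6.000,9.178)
total: 20 segments, chained into 1 closed loop(s), length Σ = 16.716138

segments=20 loops=1 length=16.716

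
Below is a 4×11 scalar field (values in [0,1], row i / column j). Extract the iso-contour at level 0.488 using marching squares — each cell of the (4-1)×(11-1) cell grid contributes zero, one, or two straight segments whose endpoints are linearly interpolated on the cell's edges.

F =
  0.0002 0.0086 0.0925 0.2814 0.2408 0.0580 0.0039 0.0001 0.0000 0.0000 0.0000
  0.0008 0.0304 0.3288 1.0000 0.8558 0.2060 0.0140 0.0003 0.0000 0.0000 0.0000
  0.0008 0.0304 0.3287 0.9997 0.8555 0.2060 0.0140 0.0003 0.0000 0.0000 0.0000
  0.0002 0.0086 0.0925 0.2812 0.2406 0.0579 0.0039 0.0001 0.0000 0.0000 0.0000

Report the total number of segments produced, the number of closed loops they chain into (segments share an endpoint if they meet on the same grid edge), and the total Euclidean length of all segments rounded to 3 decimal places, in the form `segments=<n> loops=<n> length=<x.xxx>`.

segments=8 loops=1 length=7.747

cell (0,2): code 0100 → (0.288,3.000)–(1.000,2.237)
cell (0,3): code 1100 → (0.402,4.000)–(0.288,3.000)
cell (0,4): code 1000 → (1.000,4.566)–(0.402,4.000)
cell (1,2): code 0110 → (1.000,2.237)–(2.000,2.237)
cell (1,4): code 1001 → (2.000,4.566)–(1.000,4.566)
cell (2,2): code 0010 → (2.000,2.237)–(2.712,3.000)
cell (2,3): code 0011 → (2.712,3.000)–(2.598,4.000)
cell (2,4): code 0001 → (2.598,4.000)–(2.000,4.566)
total: 8 segments, chained into 1 closed loop(s), length Σ = 7.746746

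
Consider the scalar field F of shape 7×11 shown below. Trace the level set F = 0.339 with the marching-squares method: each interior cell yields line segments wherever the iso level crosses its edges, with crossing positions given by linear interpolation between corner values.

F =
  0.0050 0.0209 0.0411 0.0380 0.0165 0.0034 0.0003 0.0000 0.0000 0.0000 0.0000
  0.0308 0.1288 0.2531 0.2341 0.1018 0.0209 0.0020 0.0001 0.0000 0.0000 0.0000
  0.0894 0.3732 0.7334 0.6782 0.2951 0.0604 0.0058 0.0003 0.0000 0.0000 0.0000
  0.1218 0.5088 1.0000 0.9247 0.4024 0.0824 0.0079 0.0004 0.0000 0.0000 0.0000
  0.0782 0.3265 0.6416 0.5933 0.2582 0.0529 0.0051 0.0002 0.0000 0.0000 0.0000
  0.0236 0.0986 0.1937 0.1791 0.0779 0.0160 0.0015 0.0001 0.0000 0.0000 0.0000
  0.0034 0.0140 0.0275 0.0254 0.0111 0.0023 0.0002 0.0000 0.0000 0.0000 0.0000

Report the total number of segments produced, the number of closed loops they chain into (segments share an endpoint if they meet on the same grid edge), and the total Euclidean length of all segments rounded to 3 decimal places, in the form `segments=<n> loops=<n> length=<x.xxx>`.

cell (1,0): code 0100 → (1.860,1.000)–(2.000,0.879)
cell (1,1): code 1100 → (1.179,2.000)–(1.860,1.000)
cell (1,2): code 1100 → (1.236,3.000)–(1.179,2.000)
cell (1,3): code 1000 → (2.000,3.885)–(1.236,3.000)
cell (2,0): code 0110 → (2.000,0.879)–(3.000,0.561)
cell (2,3): code 1101 → (2.409,4.000)–(2.000,3.885)
cell (2,4): code 1000 → (3.000,4.198)–(2.409,4.000)
cell (3,0): code 0010 → (3.000,0.561)–(3.931,1.000)
cell (3,1): code 0111 → (3.931,1.000)–(4.000,1.040)
cell (3,3): code 1011 → (4.000,3.759)–(3.440,4.000)
cell (3,4): code 0001 → (3.440,4.000)–(3.000,4.198)
cell (4,1): code 0010 → (4.000,1.040)–(4.676,2.000)
cell (4,2): code 0011 → (4.676,2.000)–(4.614,3.000)
cell (4,3): code 0001 → (4.614,3.000)–(4.000,3.759)
total: 14 segments, chained into 1 closed loop(s), length Σ = 11.016394

segments=14 loops=1 length=11.016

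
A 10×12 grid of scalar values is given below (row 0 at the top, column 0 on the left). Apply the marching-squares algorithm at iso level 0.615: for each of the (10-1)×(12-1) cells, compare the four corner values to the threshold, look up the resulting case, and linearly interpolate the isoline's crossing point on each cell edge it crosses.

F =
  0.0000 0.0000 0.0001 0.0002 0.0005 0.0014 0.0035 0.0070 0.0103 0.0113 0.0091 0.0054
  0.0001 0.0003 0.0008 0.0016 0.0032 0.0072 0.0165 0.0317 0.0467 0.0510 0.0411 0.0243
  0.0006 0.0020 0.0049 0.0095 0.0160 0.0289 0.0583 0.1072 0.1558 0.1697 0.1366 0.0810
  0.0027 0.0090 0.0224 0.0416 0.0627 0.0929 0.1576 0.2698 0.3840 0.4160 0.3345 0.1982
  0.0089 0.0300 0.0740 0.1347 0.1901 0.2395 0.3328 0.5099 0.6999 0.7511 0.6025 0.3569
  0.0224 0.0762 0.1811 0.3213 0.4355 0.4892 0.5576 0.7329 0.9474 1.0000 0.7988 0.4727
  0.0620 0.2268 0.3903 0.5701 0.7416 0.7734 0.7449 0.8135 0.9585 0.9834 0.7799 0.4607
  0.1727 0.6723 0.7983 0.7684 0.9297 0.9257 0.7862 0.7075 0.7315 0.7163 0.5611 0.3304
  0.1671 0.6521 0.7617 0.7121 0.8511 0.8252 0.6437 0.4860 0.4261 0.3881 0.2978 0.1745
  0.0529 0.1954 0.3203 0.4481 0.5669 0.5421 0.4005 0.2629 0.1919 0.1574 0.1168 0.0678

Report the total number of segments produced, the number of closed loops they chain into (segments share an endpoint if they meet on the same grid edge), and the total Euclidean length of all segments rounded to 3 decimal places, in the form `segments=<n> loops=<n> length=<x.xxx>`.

segments=30 loops=1 length=23.963

cell (3,7): code 0100 → (3.731,8.000)–(4.000,7.553)
cell (3,8): code 1100 → (3.594,9.000)–(3.731,8.000)
cell (3,9): code 1000 → (4.000,9.916)–(3.594,9.000)
cell (4,6): code 0100 → (4.471,7.000)–(5.000,6.327)
cell (4,7): code 1110 → (4.000,7.553)–(4.471,7.000)
cell (4,9): code 1101 → (4.064,10.000)–(4.000,9.916)
cell (4,10): code 1000 → (5.000,10.564)–(4.064,10.000)
cell (5,3): code 0100 → (5.586,4.000)–(6.000,3.262)
cell (5,4): code 1100 → (5.443,5.000)–(5.586,4.000)
cell (5,5): code 1100 → (5.306,6.000)–(5.443,5.000)
cell (5,6): code 1110 → (5.000,6.327)–(5.306,6.000)
cell (5,10): code 1001 → (6.000,10.517)–(5.000,10.564)
cell (6,0): code 0100 → (6.871,1.000)–(7.000,0.885)
cell (6,1): code 1100 → (6.551,2.000)–(6.871,1.000)
cell (6,2): code 1100 → (6.226,3.000)–(6.551,2.000)
cell (6,3): code 1110 → (6.000,3.262)–(6.226,3.000)
cell (6,9): code 1011 → (7.000,9.653)–(6.754,10.000)
cell (6,10): code 0001 → (6.754,10.000)–(6.000,10.517)
cell (7,0): code 0110 → (7.000,0.885)–(8.000,0.924)
cell (7,6): code 1011 → (8.000,6.182)–(7.418,7.000)
cell (7,7): code 0011 → (7.418,7.000)–(7.381,8.000)
cell (7,8): code 0011 → (7.381,8.000)–(7.309,9.000)
cell (7,9): code 0001 → (7.309,9.000)–(7.000,9.653)
cell (8,0): code 0010 → (8.000,0.924)–(8.081,1.000)
cell (8,1): code 0011 → (8.081,1.000)–(8.332,2.000)
cell (8,2): code 0011 → (8.332,2.000)–(8.368,3.000)
cell (8,3): code 0011 → (8.368,3.000)–(8.831,4.000)
cell (8,4): code 0011 → (8.831,4.000)–(8.742,5.000)
cell (8,5): code 0011 → (8.742,5.000)–(8.118,6.000)
cell (8,6): code 0001 → (8.118,6.000)–(8.000,6.182)
total: 30 segments, chained into 1 closed loop(s), length Σ = 23.963132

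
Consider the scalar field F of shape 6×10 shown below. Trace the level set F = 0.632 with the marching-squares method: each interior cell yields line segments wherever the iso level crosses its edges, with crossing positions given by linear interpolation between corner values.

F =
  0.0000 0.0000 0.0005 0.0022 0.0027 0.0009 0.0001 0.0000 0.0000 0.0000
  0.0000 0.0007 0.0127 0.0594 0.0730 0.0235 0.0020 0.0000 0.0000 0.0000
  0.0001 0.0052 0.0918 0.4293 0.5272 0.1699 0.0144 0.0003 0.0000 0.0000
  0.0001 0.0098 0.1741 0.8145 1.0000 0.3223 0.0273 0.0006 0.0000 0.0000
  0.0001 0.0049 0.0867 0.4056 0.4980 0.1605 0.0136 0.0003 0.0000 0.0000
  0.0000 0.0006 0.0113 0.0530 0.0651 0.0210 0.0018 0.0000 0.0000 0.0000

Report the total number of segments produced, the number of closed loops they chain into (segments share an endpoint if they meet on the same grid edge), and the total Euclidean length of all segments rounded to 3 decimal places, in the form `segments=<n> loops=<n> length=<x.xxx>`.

cell (2,2): code 0100 → (2.526,3.000)–(3.000,2.715)
cell (2,3): code 1100 → (2.222,4.000)–(2.526,3.000)
cell (2,4): code 1000 → (3.000,4.543)–(2.222,4.000)
cell (3,2): code 0010 → (3.000,2.715)–(3.446,3.000)
cell (3,3): code 0011 → (3.446,3.000)–(3.733,4.000)
cell (3,4): code 0001 → (3.733,4.000)–(3.000,4.543)
total: 6 segments, chained into 1 closed loop(s), length Σ = 5.029394

segments=6 loops=1 length=5.029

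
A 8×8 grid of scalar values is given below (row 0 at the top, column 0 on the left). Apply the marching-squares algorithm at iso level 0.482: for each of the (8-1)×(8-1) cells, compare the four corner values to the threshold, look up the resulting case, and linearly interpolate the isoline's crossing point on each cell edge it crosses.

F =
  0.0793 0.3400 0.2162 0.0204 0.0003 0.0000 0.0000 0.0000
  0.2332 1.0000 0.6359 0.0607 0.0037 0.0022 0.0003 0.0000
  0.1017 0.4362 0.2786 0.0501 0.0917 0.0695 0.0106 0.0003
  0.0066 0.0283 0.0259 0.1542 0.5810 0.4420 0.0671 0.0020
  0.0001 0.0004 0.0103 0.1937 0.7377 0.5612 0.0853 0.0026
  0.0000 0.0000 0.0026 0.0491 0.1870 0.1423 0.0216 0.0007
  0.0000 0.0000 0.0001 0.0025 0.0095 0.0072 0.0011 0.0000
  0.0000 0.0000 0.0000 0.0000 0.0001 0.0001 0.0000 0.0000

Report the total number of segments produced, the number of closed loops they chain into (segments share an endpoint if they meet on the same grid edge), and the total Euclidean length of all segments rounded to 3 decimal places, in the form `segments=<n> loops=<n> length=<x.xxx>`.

segments=14 loops=2 length=10.487

cell (0,0): code 0100 → (0.215,1.000)–(1.000,0.324)
cell (0,1): code 1100 → (0.633,2.000)–(0.215,1.000)
cell (0,2): code 1000 → (1.000,2.268)–(0.633,2.000)
cell (1,0): code 0010 → (1.000,0.324)–(1.919,1.000)
cell (1,1): code 0011 → (1.919,1.000)–(1.431,2.000)
cell (1,2): code 0001 → (1.431,2.000)–(1.000,2.268)
cell (2,3): code 0100 → (2.798,4.000)–(3.000,3.768)
cell (2,4): code 1000 → (3.000,4.712)–(2.798,4.000)
cell (3,3): code 0110 → (3.000,3.768)–(4.000,3.530)
cell (3,4): code 1101 → (3.336,5.000)–(3.000,4.712)
cell (3,5): code 1000 → (4.000,5.166)–(3.336,5.000)
cell (4,3): code 0010 → (4.000,3.530)–(4.464,4.000)
cell (4,4): code 0011 → (4.464,4.000)–(4.189,5.000)
cell (4,5): code 0001 → (4.189,5.000)–(4.000,5.166)
total: 14 segments, chained into 2 closed loop(s), length Σ = 10.486506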